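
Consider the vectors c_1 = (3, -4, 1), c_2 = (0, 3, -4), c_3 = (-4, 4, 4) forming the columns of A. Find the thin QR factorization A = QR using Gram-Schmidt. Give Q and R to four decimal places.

Q = [[0.5883, 0.4742, 0.6549], [-0.7845, 0.1383, 0.6046], [0.1961, -0.8695, 0.4534]], R = [[5.0990, -3.1379, -4.7068], [0.0000, 3.8928, -4.8215], [0.0000, 0.0000, 1.6121]]

q_1 = c_1/‖c_1‖ = (3, -4, 1)/5.0990 = (0.5883, -0.7845, 0.1961).
r_{12} = q_1·c_2 = -3.1379.
u_2 = c_2 + 3.1379·q_1 = (1.8462, 0.5385, -3.3846).
‖u_2‖ = 3.8928, so q_2 = (0.4742, 0.1383, -0.8695).
r_{13} = q_1·c_3 = -4.7068; r_{23} = q_2·c_3 = -4.8215.
u_3 = c_3 + 4.7068·q_1 + 4.8215·q_2 = (1.0558, 0.9746, 0.7310).
‖u_3‖ = 1.6121, so q_3 = (0.6549, 0.6046, 0.4534).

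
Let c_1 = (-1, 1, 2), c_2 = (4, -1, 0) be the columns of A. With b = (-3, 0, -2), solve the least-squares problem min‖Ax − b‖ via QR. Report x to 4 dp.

x = (-1.0000, -1.0000)

e_1 = c_1/‖c_1‖ = (-1, 1, 2)/2.4495 = (-0.4082, 0.4082, 0.8165).
r_{12} = e_1·c_2 = -2.0412.
u_2 = c_2 + 2.0412·e_1 = (3.1667, -0.1667, 1.6667).
‖u_2‖ = 3.5824, so e_2 = (0.8840, -0.0465, 0.4652).
Qᵀb = (-0.4082, -3.5824).
Back-substitute: x_2 = -3.5824/3.5824 = -1.0000.
x_1 = (-0.4082 + 2.0412·(-1.0000))/2.4495 = -1.0000.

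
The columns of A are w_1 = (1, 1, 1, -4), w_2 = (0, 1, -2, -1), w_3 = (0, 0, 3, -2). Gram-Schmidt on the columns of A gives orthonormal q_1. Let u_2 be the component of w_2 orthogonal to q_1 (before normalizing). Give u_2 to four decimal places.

u_2 = (-0.1579, 0.8421, -2.1579, -0.3684)

w_1 = (1, 1, 1, -4); ‖w_1‖ = 4.3589, so q_1 = (0.2294, 0.2294, 0.2294, -0.9177).
q_1·w_2 = 0.2294·0 + 0.2294·1 + 0.2294·(-2) + (-0.9177)·(-1) = 0.6882.
u_2 = w_2 − 0.6882·q_1 = (-0.1579, 0.8421, -2.1579, -0.3684).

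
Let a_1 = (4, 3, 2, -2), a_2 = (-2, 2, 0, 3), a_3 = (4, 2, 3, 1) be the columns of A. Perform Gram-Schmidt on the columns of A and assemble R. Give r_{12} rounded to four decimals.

a_1 = (4, 3, 2, -2); ‖a_1‖ = 5.7446, so e_1 = (0.6963, 0.5222, 0.3482, -0.3482).
r_{12} = e_1·a_2 = -1.3926.

r_{12} = -1.3926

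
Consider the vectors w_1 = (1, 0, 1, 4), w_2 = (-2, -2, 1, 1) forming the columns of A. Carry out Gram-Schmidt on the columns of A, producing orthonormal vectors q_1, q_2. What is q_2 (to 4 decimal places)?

w_1 = (1, 0, 1, 4); ‖w_1‖ = 4.2426, so q_1 = (0.2357, 0.0000, 0.2357, 0.9428).
q_1·w_2 = 0.2357·(-2) + 0.0000·(-2) + 0.2357·1 + 0.9428·1 = 0.7071.
u_2 = w_2 − 0.7071·q_1 = (-2.1667, -2.0000, 0.8333, 0.3333).
‖u_2‖ = 3.0822, so q_2 = (-0.7030, -0.6489, 0.2704, 0.1081).

q_2 = (-0.7030, -0.6489, 0.2704, 0.1081)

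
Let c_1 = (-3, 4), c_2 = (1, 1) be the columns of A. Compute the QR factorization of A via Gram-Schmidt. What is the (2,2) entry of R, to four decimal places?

r_{22} = 1.4000

c_1 = (-3, 4); ‖c_1‖ = 5.0000, so q_1 = (-0.6000, 0.8000).
q_1·c_2 = (-0.6000)·1 + 0.8000·1 = 0.2000.
u_2 = c_2 − 0.2000·q_1 = (1.1200, 0.8400).
r_{22} = ‖u_2‖ = 1.4000.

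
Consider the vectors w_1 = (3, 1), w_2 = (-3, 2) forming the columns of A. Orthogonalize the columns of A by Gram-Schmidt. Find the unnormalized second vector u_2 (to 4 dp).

w_1 = (3, 1); ‖w_1‖ = 3.1623, so e_1 = (0.9487, 0.3162).
e_1·w_2 = 0.9487·(-3) + 0.3162·2 = -2.2136.
u_2 = w_2 + 2.2136·e_1 = (-0.9000, 2.7000).

u_2 = (-0.9000, 2.7000)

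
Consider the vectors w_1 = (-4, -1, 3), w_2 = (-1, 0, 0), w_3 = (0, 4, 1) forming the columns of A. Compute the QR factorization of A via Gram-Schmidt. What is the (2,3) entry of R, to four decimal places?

r_{23} = 0.2481

w_1 = (-4, -1, 3); ‖w_1‖ = 5.0990, so q_1 = (-0.7845, -0.1961, 0.5883).
q_1·w_2 = (-0.7845)·(-1) + (-0.1961)·0 + 0.5883·0 = 0.7845.
u_2 = w_2 − 0.7845·q_1 = (-0.3846, 0.1538, -0.4615).
‖u_2‖ = 0.6202, so q_2 = (-0.6202, 0.2481, -0.7442).
r_{23} = q_2·w_3 = 0.2481.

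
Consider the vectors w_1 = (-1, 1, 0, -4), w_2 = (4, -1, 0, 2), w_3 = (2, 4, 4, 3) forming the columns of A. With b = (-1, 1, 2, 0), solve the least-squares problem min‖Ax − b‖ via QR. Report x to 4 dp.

x = (0.0080, -0.3800, 0.3085)

w_1 = (-1, 1, 0, -4); ‖w_1‖ = 4.2426, so e_1 = (-0.2357, 0.2357, 0.0000, -0.9428).
e_1·w_2 = (-0.2357)·4 + 0.2357·(-1) + 0.0000·0 + (-0.9428)·2 = -3.0641.
u_2 = w_2 + 3.0641·e_1 = (3.2778, -0.2778, 0.0000, -0.8889).
‖u_2‖ = 3.4075, so e_2 = (0.9619, -0.0815, 0.0000, -0.2609).
e_1·w_3 = (-0.2357)·2 + 0.2357·4 + 0.0000·4 + (-0.9428)·3 = -2.3570; e_2·w_3 = 0.9619·2 + (-0.0815)·4 + 0.0000·4 + (-0.2609)·3 = 0.8152.
u_3 = w_3 + 2.3570·e_1 − 0.8152·e_2 = (0.6603, 4.6220, 4.0000, 0.9904).
‖u_3‖ = 6.2274, so e_3 = (0.1060, 0.7422, 0.6423, 0.1590).
Qᵀb = (0.4714, -1.0434, 1.9208).
Back-substitute: x_3 = 1.9208/6.2274 = 0.3085.
x_2 = (-1.0434 − 0.8152·0.3085)/3.4075 = -0.3800.
x_1 = (0.4714 + 3.0641·(-0.3800) + 2.3570·0.3085)/4.2426 = 0.0080.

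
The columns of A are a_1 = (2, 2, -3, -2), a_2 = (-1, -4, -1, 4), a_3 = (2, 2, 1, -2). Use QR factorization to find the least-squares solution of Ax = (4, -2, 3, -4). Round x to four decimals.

x = (-0.3750, 1.0000, 2.8750)

a_1 = (2, 2, -3, -2); ‖a_1‖ = 4.5826, so e_1 = (0.4364, 0.4364, -0.6547, -0.4364).
e_1·a_2 = 0.4364·(-1) + 0.4364·(-4) + (-0.6547)·(-1) + (-0.4364)·4 = -3.2733.
u_2 = a_2 + 3.2733·e_1 = (0.4286, -2.5714, -3.1429, 2.5714).
‖u_2‖ = 4.8255, so e_2 = (0.0888, -0.5329, -0.6513, 0.5329).
e_1·a_3 = 0.4364·2 + 0.4364·2 + (-0.6547)·1 + (-0.4364)·(-2) = 1.9640; e_2·a_3 = 0.0888·2 + (-0.5329)·2 + (-0.6513)·1 + 0.5329·(-2) = -2.6052.
u_3 = a_3 − 1.9640·e_1 + 2.6052·e_2 = (1.3742, -0.2454, 0.5890, 0.2454).
‖u_3‖ = 1.5349, so e_3 = (0.8953, -0.1599, 0.3837, 0.1599).
Qᵀb = (0.6547, -2.6644, 4.4128).
Back-substitute: x_3 = 4.4128/1.5349 = 2.8750.
x_2 = (-2.6644 + 2.6052·2.8750)/4.8255 = 1.0000.
x_1 = (0.6547 + 3.2733·1.0000 − 1.9640·2.8750)/4.5826 = -0.3750.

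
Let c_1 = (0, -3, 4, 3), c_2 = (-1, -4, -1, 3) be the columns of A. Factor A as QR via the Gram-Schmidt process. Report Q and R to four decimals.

Q = [[0.0000, -0.2325], [-0.5145, -0.5812], [0.6860, -0.6975], [0.5145, 0.3487]], R = [[5.8310, 2.9155], [0.0000, 4.3012]]

c_1 = (0, -3, 4, 3); ‖c_1‖ = 5.8310, so q_1 = (0.0000, -0.5145, 0.6860, 0.5145).
q_1·c_2 = 0.0000·(-1) + (-0.5145)·(-4) + 0.6860·(-1) + 0.5145·3 = 2.9155.
u_2 = c_2 − 2.9155·q_1 = (-1.0000, -2.5000, -3.0000, 1.5000).
‖u_2‖ = 4.3012, so q_2 = (-0.2325, -0.5812, -0.6975, 0.3487).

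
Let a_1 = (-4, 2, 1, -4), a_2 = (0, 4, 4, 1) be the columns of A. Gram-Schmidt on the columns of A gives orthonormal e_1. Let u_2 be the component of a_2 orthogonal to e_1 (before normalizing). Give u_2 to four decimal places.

u_2 = (0.8649, 3.5676, 3.7838, 1.8649)

a_1 = (-4, 2, 1, -4); ‖a_1‖ = 6.0828, so e_1 = (-0.6576, 0.3288, 0.1644, -0.6576).
e_1·a_2 = (-0.6576)·0 + 0.3288·4 + 0.1644·4 + (-0.6576)·1 = 1.3152.
u_2 = a_2 − 1.3152·e_1 = (0.8649, 3.5676, 3.7838, 1.8649).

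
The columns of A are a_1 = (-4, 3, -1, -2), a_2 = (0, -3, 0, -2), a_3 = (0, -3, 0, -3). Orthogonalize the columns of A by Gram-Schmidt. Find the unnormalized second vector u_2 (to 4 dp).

u_2 = (-0.6667, -2.5000, -0.1667, -2.3333)

a_1 = (-4, 3, -1, -2); ‖a_1‖ = 5.4772, so e_1 = (-0.7303, 0.5477, -0.1826, -0.3651).
e_1·a_2 = (-0.7303)·0 + 0.5477·(-3) + (-0.1826)·0 + (-0.3651)·(-2) = -0.9129.
u_2 = a_2 + 0.9129·e_1 = (-0.6667, -2.5000, -0.1667, -2.3333).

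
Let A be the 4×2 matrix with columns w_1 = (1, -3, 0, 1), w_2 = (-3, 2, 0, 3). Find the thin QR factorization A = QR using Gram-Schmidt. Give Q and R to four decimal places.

Q = [[0.3015, -0.5672], [-0.9045, 0.0840], [0.0000, 0.0000], [0.3015, 0.8193]], R = [[3.3166, -1.8091], [0.0000, 4.3275]]

w_1 = (1, -3, 0, 1); ‖w_1‖ = 3.3166, so q_1 = (0.3015, -0.9045, 0.0000, 0.3015).
q_1·w_2 = 0.3015·(-3) + (-0.9045)·2 + 0.0000·0 + 0.3015·3 = -1.8091.
u_2 = w_2 + 1.8091·q_1 = (-2.4545, 0.3636, 0.0000, 3.5455).
‖u_2‖ = 4.3275, so q_2 = (-0.5672, 0.0840, 0.0000, 0.8193).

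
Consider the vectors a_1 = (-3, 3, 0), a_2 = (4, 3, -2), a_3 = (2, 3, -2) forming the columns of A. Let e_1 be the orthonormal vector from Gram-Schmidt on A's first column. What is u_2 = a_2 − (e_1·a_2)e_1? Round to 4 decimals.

u_2 = (3.5000, 3.5000, -2.0000)

a_1 = (-3, 3, 0); ‖a_1‖ = 4.2426, so e_1 = (-0.7071, 0.7071, 0.0000).
e_1·a_2 = (-0.7071)·4 + 0.7071·3 + 0.0000·(-2) = -0.7071.
u_2 = a_2 + 0.7071·e_1 = (3.5000, 3.5000, -2.0000).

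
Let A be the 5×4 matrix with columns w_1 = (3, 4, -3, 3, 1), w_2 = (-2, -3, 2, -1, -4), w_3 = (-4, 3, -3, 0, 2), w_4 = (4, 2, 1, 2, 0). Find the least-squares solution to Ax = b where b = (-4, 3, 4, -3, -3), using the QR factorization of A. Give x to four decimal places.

x = (-1.9104, 1.2159, 2.2956, 3.1522)

w_1 = (3, 4, -3, 3, 1); ‖w_1‖ = 6.6332, so q_1 = (0.4523, 0.6030, -0.4523, 0.4523, 0.1508).
q_1·w_2 = 0.4523·(-2) + 0.6030·(-3) + (-0.4523)·2 + 0.4523·(-1) + 0.1508·(-4) = -4.6734.
u_2 = w_2 + 4.6734·q_1 = (0.1136, -0.1818, -0.1136, 1.1136, -3.2955).
‖u_2‖ = 3.4870, so q_2 = (0.0326, -0.0521, -0.0326, 0.3194, -0.9451).
q_1·w_3 = 0.4523·(-4) + 0.6030·3 + (-0.4523)·(-3) + 0.4523·0 + 0.1508·2 = 1.6583; q_2·w_3 = 0.0326·(-4) + (-0.0521)·3 + (-0.0326)·(-3) + 0.3194·0 + (-0.9451)·2 = -2.0792.
u_3 = w_3 − 1.6583·q_1 + 2.0792·q_2 = (-4.6822, 1.8916, -2.3178, -0.0860, -0.2150).
‖u_3‖ = 5.5612, so q_3 = (-0.8419, 0.3401, -0.4168, -0.0155, -0.0387).
q_1·w_4 = 0.4523·4 + 0.6030·2 + (-0.4523)·1 + 0.4523·2 + 0.1508·0 = 3.4674; q_2·w_4 = 0.0326·4 + (-0.0521)·2 + (-0.0326)·1 + 0.3194·2 + (-0.9451)·0 = 0.6322; q_3·w_4 = (-0.8419)·4 + 0.3401·2 + (-0.4168)·1 + (-0.0155)·2 + (-0.0387)·0 = -3.1352.
u_4 = w_4 − 3.4674·q_1 − 0.6322·q_2 + 3.1352·q_3 = (-0.2285, 1.0085, 1.2821, 0.1814, -0.0464).
‖u_4‖ = 1.6577, so q_4 = (-0.1378, 0.6083, 0.7734, 0.1094, -0.0280).
Qᵀb = (-3.6181, 1.4600, 2.8835, 5.2256).
Back-substitute: x_4 = 5.2256/1.6577 = 3.1522.
x_3 = (2.8835 + 3.1352·3.1522)/5.5612 = 2.2956.
x_2 = (1.4600 + 2.0792·2.2956 − 0.6322·3.1522)/3.4870 = 1.2159.
x_1 = (-3.6181 + 4.6734·1.2159 − 1.6583·2.2956 − 3.4674·3.1522)/6.6332 = -1.9104.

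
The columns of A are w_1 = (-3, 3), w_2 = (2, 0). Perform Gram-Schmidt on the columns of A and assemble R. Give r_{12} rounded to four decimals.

w_1 = (-3, 3); ‖w_1‖ = 4.2426, so e_1 = (-0.7071, 0.7071).
r_{12} = e_1·w_2 = -1.4142.

r_{12} = -1.4142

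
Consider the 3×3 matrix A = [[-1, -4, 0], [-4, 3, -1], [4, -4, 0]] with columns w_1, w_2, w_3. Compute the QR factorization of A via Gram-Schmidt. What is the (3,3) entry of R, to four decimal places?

w_1 = (-1, -4, 4); ‖w_1‖ = 5.7446, so q_1 = (-0.1741, -0.6963, 0.6963).
q_1·w_2 = (-0.1741)·(-4) + (-0.6963)·3 + 0.6963·(-4) = -4.1779.
u_2 = w_2 + 4.1779·q_1 = (-4.7273, 0.0909, -1.0909).
‖u_2‖ = 4.8524, so q_2 = (-0.9742, 0.0187, -0.2248).
q_1·w_3 = (-0.1741)·0 + (-0.6963)·(-1) + 0.6963·0 = 0.6963; q_2·w_3 = (-0.9742)·0 + 0.0187·(-1) + (-0.2248)·0 = -0.0187.
u_3 = w_3 − 0.6963·q_1 + 0.0187·q_2 = (0.1030, -0.5148, -0.4891).
r_{33} = ‖u_3‖ = 0.7175.

r_{33} = 0.7175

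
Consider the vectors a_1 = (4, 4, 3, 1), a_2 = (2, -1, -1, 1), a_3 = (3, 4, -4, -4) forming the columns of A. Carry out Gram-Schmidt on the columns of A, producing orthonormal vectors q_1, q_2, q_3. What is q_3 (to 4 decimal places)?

q_1 = a_1/‖a_1‖ = (4, 4, 3, 1)/6.4807 = (0.6172, 0.6172, 0.4629, 0.1543).
r_{12} = q_1·a_2 = 0.3086.
u_2 = a_2 − 0.3086·q_1 = (1.8095, -1.1905, -1.1429, 0.9524).
‖u_2‖ = 2.6277, so q_2 = (0.6886, -0.4531, -0.4349, 0.3624).
r_{13} = q_1·a_3 = 1.8516; r_{23} = q_2·a_3 = 0.5437.
u_3 = a_3 − 1.8516·q_1 − 0.5437·q_2 = (1.4828, 3.1034, -4.6207, -4.4828).
‖u_3‖ = 7.2990, so q_3 = (0.2031, 0.4252, -0.6331, -0.6142).

q_3 = (0.2031, 0.4252, -0.6331, -0.6142)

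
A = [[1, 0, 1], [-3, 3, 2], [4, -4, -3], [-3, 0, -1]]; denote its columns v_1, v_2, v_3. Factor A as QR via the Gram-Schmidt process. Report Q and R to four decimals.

Q = [[0.1690, 0.2673, 0.9045], [-0.5071, 0.3207, -0.2412], [0.6761, -0.4276, -0.1809], [-0.5071, -0.8018, 0.3015]], R = [[5.9161, -4.2258, -2.3664], [0.0000, 2.6726, 2.9933], [0.0000, 0.0000, 0.6633]]

v_1 = (1, -3, 4, -3); ‖v_1‖ = 5.9161, so q_1 = (0.1690, -0.5071, 0.6761, -0.5071).
q_1·v_2 = 0.1690·0 + (-0.5071)·3 + 0.6761·(-4) + (-0.5071)·0 = -4.2258.
u_2 = v_2 + 4.2258·q_1 = (0.7143, 0.8571, -1.1429, -2.1429).
‖u_2‖ = 2.6726, so q_2 = (0.2673, 0.3207, -0.4276, -0.8018).
q_1·v_3 = 0.1690·1 + (-0.5071)·2 + 0.6761·(-3) + (-0.5071)·(-1) = -2.3664; q_2·v_3 = 0.2673·1 + 0.3207·2 + (-0.4276)·(-3) + (-0.8018)·(-1) = 2.9933.
u_3 = v_3 + 2.3664·q_1 − 2.9933·q_2 = (0.6000, -0.1600, -0.1200, 0.2000).
‖u_3‖ = 0.6633, so q_3 = (0.9045, -0.2412, -0.1809, 0.3015).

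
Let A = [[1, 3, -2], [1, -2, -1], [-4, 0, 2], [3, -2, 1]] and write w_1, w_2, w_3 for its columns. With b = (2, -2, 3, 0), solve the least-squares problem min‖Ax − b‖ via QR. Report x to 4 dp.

q_1 = w_1/‖w_1‖ = (1, 1, -4, 3)/5.1962 = (0.1925, 0.1925, -0.7698, 0.5774).
r_{12} = q_1·w_2 = -0.9623.
u_2 = w_2 + 0.9623·q_1 = (3.1852, -1.8148, -0.7407, -1.4444).
‖u_2‖ = 4.0092, so q_2 = (0.7945, -0.4527, -0.1848, -0.3603).
r_{13} = q_1·w_3 = -1.5396; r_{23} = q_2·w_3 = -1.8661.
u_3 = w_3 + 1.5396·q_1 + 1.8661·q_2 = (-0.2212, -1.5484, 0.4700, 1.2166).
‖u_3‖ = 2.0365, so q_3 = (-0.1086, -0.7603, 0.2308, 0.5974).
Qᵀb = (-2.3094, 1.9400, 1.9958).
Back-substitute: x_3 = 1.9958/2.0365 = 0.9800.
x_2 = (1.9400 + 1.8661·0.9800)/4.0092 = 0.9400.
x_1 = (-2.3094 + 0.9623·0.9400 + 1.5396·0.9800)/5.1962 = 0.0200.

x = (0.0200, 0.9400, 0.9800)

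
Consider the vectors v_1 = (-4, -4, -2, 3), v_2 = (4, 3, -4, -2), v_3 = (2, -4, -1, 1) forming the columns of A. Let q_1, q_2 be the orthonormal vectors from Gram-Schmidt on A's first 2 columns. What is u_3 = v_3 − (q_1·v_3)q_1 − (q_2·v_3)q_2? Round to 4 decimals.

v_1 = (-4, -4, -2, 3); ‖v_1‖ = 6.7082, so q_1 = (-0.5963, -0.5963, -0.2981, 0.4472).
q_1·v_2 = (-0.5963)·4 + (-0.5963)·3 + (-0.2981)·(-4) + 0.4472·(-2) = -3.8759.
u_2 = v_2 + 3.8759·q_1 = (1.6889, 0.6889, -5.1556, -0.2667).
‖u_2‖ = 5.4752, so q_2 = (0.3085, 0.1258, -0.9416, -0.0487).
q_1·v_3 = (-0.5963)·2 + (-0.5963)·(-4) + (-0.2981)·(-1) + 0.4472·1 = 1.9379; q_2·v_3 = 0.3085·2 + 0.1258·(-4) + (-0.9416)·(-1) + (-0.0487)·1 = 1.0066.
u_3 = v_3 − 1.9379·q_1 − 1.0066·q_2 = (2.8451, -2.9711, 0.5256, 0.1824).

u_3 = (2.8451, -2.9711, 0.5256, 0.1824)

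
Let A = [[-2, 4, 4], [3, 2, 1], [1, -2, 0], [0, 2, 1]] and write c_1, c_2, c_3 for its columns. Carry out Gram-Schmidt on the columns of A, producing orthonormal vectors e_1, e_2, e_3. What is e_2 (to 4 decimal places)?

c_1 = (-2, 3, 1, 0); ‖c_1‖ = 3.7417, so e_1 = (-0.5345, 0.8018, 0.2673, 0.0000).
e_1·c_2 = (-0.5345)·4 + 0.8018·2 + 0.2673·(-2) + 0.0000·2 = -1.0690.
u_2 = c_2 + 1.0690·e_1 = (3.4286, 2.8571, -1.7143, 2.0000).
‖u_2‖ = 5.1824, so e_2 = (0.6616, 0.5513, -0.3308, 0.3859).

e_2 = (0.6616, 0.5513, -0.3308, 0.3859)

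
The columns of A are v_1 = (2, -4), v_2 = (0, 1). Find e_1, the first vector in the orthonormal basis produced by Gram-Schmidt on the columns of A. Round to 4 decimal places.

e_1 = (0.4472, -0.8944)

e_1 = v_1/‖v_1‖ = (2, -4)/4.4721 = (0.4472, -0.8944).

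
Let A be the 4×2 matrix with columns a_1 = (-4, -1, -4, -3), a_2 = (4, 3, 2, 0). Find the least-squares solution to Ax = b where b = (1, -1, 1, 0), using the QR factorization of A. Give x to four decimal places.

a_1 = (-4, -1, -4, -3); ‖a_1‖ = 6.4807, so q_1 = (-0.6172, -0.1543, -0.6172, -0.4629).
q_1·a_2 = (-0.6172)·4 + (-0.1543)·3 + (-0.6172)·2 + (-0.4629)·0 = -4.1662.
u_2 = a_2 + 4.1662·q_1 = (1.4286, 2.3571, -0.5714, -1.9286).
‖u_2‖ = 3.4122, so q_2 = (0.4187, 0.6908, -0.1675, -0.5652).
Qᵀb = (-1.0801, -0.4396).
Back-substitute: x_2 = -0.4396/3.4122 = -0.1288.
x_1 = (-1.0801 + 4.1662·(-0.1288))/6.4807 = -0.2495.

x = (-0.2495, -0.1288)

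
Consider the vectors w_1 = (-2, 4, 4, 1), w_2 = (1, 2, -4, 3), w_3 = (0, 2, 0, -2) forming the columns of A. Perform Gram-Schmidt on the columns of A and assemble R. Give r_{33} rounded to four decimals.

r_{33} = 2.6459

e_1 = w_1/‖w_1‖ = (-2, 4, 4, 1)/6.0828 = (-0.3288, 0.6576, 0.6576, 0.1644).
r_{12} = e_1·w_2 = -1.1508.
u_2 = w_2 + 1.1508·e_1 = (0.6216, 2.7568, -3.2432, 3.1892).
‖u_2‖ = 5.3550, so e_2 = (0.1161, 0.5148, -0.6057, 0.5956).
r_{13} = e_1·w_3 = 0.9864; r_{23} = e_2·w_3 = -0.1615.
u_3 = w_3 − 0.9864·e_1 + 0.1615·e_2 = (0.3431, 1.4345, -0.7465, -2.0660).
r_{33} = ‖u_3‖ = 2.6459.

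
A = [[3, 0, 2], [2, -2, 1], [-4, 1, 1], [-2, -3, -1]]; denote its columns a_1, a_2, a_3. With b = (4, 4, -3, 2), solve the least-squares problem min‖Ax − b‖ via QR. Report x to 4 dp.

a_1 = (3, 2, -4, -2); ‖a_1‖ = 5.7446, so e_1 = (0.5222, 0.3482, -0.6963, -0.3482).
e_1·a_2 = 0.5222·0 + 0.3482·(-2) + (-0.6963)·1 + (-0.3482)·(-3) = -0.3482.
u_2 = a_2 + 0.3482·e_1 = (0.1818, -1.8788, 0.7576, -3.1212).
‖u_2‖ = 3.7254, so e_2 = (0.0488, -0.5043, 0.2034, -0.8378).
e_1·a_3 = 0.5222·2 + 0.3482·1 + (-0.6963)·1 + (-0.3482)·(-1) = 1.0445; e_2·a_3 = 0.0488·2 + (-0.5043)·1 + 0.2034·1 + (-0.8378)·(-1) = 0.6345.
u_3 = a_3 − 1.0445·e_1 − 0.6345·e_2 = (1.4236, 0.9563, 1.5983, -0.1048).
‖u_3‖ = 2.3466, so e_3 = (0.6067, 0.4075, 0.6811, -0.0447).
Qᵀb = (4.8742, -4.1077, 1.9242).
Back-substitute: x_3 = 1.9242/2.3466 = 0.8200.
x_2 = (-4.1077 − 0.6345·0.8200)/3.7254 = -1.2423.
x_1 = (4.8742 + 0.3482·(-1.2423) − 1.0445·0.8200)/5.7446 = 0.6241.

x = (0.6241, -1.2423, 0.8200)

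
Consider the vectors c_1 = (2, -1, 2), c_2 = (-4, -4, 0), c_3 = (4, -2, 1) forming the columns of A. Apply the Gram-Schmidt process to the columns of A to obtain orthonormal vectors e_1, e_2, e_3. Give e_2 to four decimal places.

e_1 = c_1/‖c_1‖ = (2, -1, 2)/3.0000 = (0.6667, -0.3333, 0.6667).
r_{12} = e_1·c_2 = -1.3333.
u_2 = c_2 + 1.3333·e_1 = (-3.1111, -4.4444, 0.8889).
‖u_2‖ = 5.4975, so e_2 = (-0.5659, -0.8085, 0.1617).

e_2 = (-0.5659, -0.8085, 0.1617)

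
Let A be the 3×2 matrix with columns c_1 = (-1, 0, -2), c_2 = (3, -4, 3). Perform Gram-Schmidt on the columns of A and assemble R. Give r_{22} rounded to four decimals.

q_1 = c_1/‖c_1‖ = (-1, 0, -2)/2.2361 = (-0.4472, 0.0000, -0.8944).
r_{12} = q_1·c_2 = -4.0249.
u_2 = c_2 + 4.0249·q_1 = (1.2000, -4.0000, -0.6000).
r_{22} = ‖u_2‖ = 4.2190.

r_{22} = 4.2190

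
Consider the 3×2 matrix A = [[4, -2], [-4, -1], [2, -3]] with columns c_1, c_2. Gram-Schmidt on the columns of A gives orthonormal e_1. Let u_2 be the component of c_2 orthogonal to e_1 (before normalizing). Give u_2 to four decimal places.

e_1 = c_1/‖c_1‖ = (4, -4, 2)/6.0000 = (0.6667, -0.6667, 0.3333).
r_{12} = e_1·c_2 = -1.6667.
u_2 = c_2 + 1.6667·e_1 = (-0.8889, -2.1111, -2.4444).

u_2 = (-0.8889, -2.1111, -2.4444)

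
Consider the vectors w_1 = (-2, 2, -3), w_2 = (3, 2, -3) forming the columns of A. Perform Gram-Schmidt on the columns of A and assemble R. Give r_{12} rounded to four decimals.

w_1 = (-2, 2, -3); ‖w_1‖ = 4.1231, so e_1 = (-0.4851, 0.4851, -0.7276).
r_{12} = e_1·w_2 = 1.6977.

r_{12} = 1.6977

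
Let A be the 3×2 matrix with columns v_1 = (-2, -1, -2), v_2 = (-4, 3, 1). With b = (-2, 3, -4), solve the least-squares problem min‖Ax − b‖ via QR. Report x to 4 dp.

x = (0.8667, 0.4000)

q_1 = v_1/‖v_1‖ = (-2, -1, -2)/3.0000 = (-0.6667, -0.3333, -0.6667).
r_{12} = q_1·v_2 = 1.0000.
u_2 = v_2 − 1.0000·q_1 = (-3.3333, 3.3333, 1.6667).
‖u_2‖ = 5.0000, so q_2 = (-0.6667, 0.6667, 0.3333).
Qᵀb = (3.0000, 2.0000).
Back-substitute: x_2 = 2.0000/5.0000 = 0.4000.
x_1 = (3.0000 − 1.0000·0.4000)/3.0000 = 0.8667.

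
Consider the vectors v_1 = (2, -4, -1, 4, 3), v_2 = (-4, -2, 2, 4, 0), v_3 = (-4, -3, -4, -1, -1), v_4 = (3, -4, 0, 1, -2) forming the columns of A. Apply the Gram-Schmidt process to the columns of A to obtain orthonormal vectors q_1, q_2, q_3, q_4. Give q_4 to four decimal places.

v_1 = (2, -4, -1, 4, 3); ‖v_1‖ = 6.7823, so q_1 = (0.2949, -0.5898, -0.1474, 0.5898, 0.4423).
q_1·v_2 = 0.2949·(-4) + (-0.5898)·(-2) + (-0.1474)·2 + 0.5898·4 + 0.4423·0 = 2.0642.
u_2 = v_2 − 2.0642·q_1 = (-4.6087, -0.7826, 2.3043, 2.7826, -0.9130).
‖u_2‖ = 5.9782, so q_2 = (-0.7709, -0.1309, 0.3855, 0.4655, -0.1527).
q_1·v_3 = 0.2949·(-4) + (-0.5898)·(-3) + (-0.1474)·(-4) + 0.5898·(-1) + 0.4423·(-1) = 0.1474; q_2·v_3 = (-0.7709)·(-4) + (-0.1309)·(-3) + 0.3855·(-4) + 0.4655·(-1) + (-0.1527)·(-1) = 1.6218.
u_3 = v_3 − 0.1474·q_1 − 1.6218·q_2 = (-2.7932, -2.7007, -4.6034, -1.8418, -0.8175).
‖u_3‖ = 6.3520, so q_3 = (-0.4397, -0.4252, -0.7247, -0.2900, -0.1287).
q_1·v_4 = 0.2949·3 + (-0.5898)·(-4) + (-0.1474)·0 + 0.5898·1 + 0.4423·(-2) = 2.9488; q_2·v_4 = (-0.7709)·3 + (-0.1309)·(-4) + 0.3855·0 + 0.4655·1 + (-0.1527)·(-2) = -1.0182; q_3·v_4 = (-0.4397)·3 + (-0.4252)·(-4) + (-0.7247)·0 + (-0.2900)·1 + (-0.1287)·(-2) = 0.3490.
u_4 = v_4 − 2.9488·q_1 + 1.0182·q_2 − 0.3490·q_3 = (1.4989, -2.2458, 1.0801, -0.1640, -3.4149).
‖u_4‖ = 4.4884, so q_4 = (0.3340, -0.5004, 0.2407, -0.0365, -0.7608).

q_4 = (0.3340, -0.5004, 0.2407, -0.0365, -0.7608)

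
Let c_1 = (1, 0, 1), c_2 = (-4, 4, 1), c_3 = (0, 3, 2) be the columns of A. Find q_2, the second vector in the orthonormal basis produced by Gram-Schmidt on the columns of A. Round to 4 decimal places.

q_2 = (-0.4683, 0.7493, 0.4683)

c_1 = (1, 0, 1); ‖c_1‖ = 1.4142, so q_1 = (0.7071, 0.0000, 0.7071).
q_1·c_2 = 0.7071·(-4) + 0.0000·4 + 0.7071·1 = -2.1213.
u_2 = c_2 + 2.1213·q_1 = (-2.5000, 4.0000, 2.5000).
‖u_2‖ = 5.3385, so q_2 = (-0.4683, 0.7493, 0.4683).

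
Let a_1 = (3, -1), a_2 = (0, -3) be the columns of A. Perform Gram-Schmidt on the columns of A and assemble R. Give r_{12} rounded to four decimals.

q_1 = a_1/‖a_1‖ = (3, -1)/3.1623 = (0.9487, -0.3162).
r_{12} = q_1·a_2 = 0.9487.

r_{12} = 0.9487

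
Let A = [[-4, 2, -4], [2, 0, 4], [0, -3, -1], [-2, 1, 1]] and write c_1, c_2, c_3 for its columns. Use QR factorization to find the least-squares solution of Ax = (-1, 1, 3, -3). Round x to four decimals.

q_1 = c_1/‖c_1‖ = (-4, 2, 0, -2)/4.8990 = (-0.8165, 0.4082, 0.0000, -0.4082).
r_{12} = q_1·c_2 = -2.0412.
u_2 = c_2 + 2.0412·q_1 = (0.3333, 0.8333, -3.0000, 0.1667).
‖u_2‖ = 3.1358, so q_2 = (0.1063, 0.2657, -0.9567, 0.0531).
r_{13} = q_1·c_3 = 4.4907; r_{23} = q_2·c_3 = 1.6476.
u_3 = c_3 − 4.4907·q_1 − 1.6476·q_2 = (-0.5085, 1.7288, 0.5763, 2.7458).
‖u_3‖ = 3.3345, so q_3 = (-0.1525, 0.5185, 0.1728, 0.8234).
Qᵀb = (2.4495, -2.8701, -1.2809).
Back-substitute: x_3 = -1.2809/3.3345 = -0.3841.
x_2 = (-2.8701 − 1.6476·(-0.3841))/3.1358 = -0.7134.
x_1 = (2.4495 + 2.0412·(-0.7134) − 4.4907·(-0.3841))/4.8990 = 0.5549.

x = (0.5549, -0.7134, -0.3841)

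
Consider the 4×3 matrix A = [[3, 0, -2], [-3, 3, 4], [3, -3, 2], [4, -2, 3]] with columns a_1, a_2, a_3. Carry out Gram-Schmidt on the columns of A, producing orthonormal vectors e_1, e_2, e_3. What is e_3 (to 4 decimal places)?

a_1 = (3, -3, 3, 4); ‖a_1‖ = 6.5574, so e_1 = (0.4575, -0.4575, 0.4575, 0.6100).
e_1·a_2 = 0.4575·0 + (-0.4575)·3 + 0.4575·(-3) + 0.6100·(-2) = -3.9650.
u_2 = a_2 + 3.9650·e_1 = (1.8140, 1.1860, -1.1860, 0.4186).
‖u_2‖ = 2.5058, so e_2 = (0.7239, 0.4733, -0.4733, 0.1671).
e_1·a_3 = 0.4575·(-2) + (-0.4575)·4 + 0.4575·2 + 0.6100·3 = 0.0000; e_2·a_3 = 0.7239·(-2) + 0.4733·4 + (-0.4733)·2 + 0.1671·3 = 0.0000.
u_3 = a_3 + 0.0000·e_1 + 0.0000·e_2 = (-2.0000, 4.0000, 2.0000, 3.0000).
‖u_3‖ = 5.7446, so e_3 = (-0.3482, 0.6963, 0.3482, 0.5222).

e_3 = (-0.3482, 0.6963, 0.3482, 0.5222)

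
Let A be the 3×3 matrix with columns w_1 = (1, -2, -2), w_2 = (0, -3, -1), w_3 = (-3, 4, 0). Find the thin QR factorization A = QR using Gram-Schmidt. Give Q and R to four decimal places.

q_1 = w_1/‖w_1‖ = (1, -2, -2)/3.0000 = (0.3333, -0.6667, -0.6667).
r_{12} = q_1·w_2 = 2.6667.
u_2 = w_2 − 2.6667·q_1 = (-0.8889, -1.2222, 0.7778).
‖u_2‖ = 1.6997, so q_2 = (-0.5230, -0.7191, 0.4576).
r_{13} = q_1·w_3 = -3.6667; r_{23} = q_2·w_3 = -1.3074.
u_3 = w_3 + 3.6667·q_1 + 1.3074·q_2 = (-2.4615, 0.6154, -1.8462).
‖u_3‖ = 3.1379, so q_3 = (-0.7845, 0.1961, -0.5883).

Q = [[0.3333, -0.5230, -0.7845], [-0.6667, -0.7191, 0.1961], [-0.6667, 0.4576, -0.5883]], R = [[3.0000, 2.6667, -3.6667], [0.0000, 1.6997, -1.3074], [0.0000, 0.0000, 3.1379]]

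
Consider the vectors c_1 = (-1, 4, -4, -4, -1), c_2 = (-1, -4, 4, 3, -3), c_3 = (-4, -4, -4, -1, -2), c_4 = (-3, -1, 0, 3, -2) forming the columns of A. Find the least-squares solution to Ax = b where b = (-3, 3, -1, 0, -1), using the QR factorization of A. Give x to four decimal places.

x = (0.5708, -0.1141, -0.2799, 0.9369)

q_1 = c_1/‖c_1‖ = (-1, 4, -4, -4, -1)/7.0711 = (-0.1414, 0.5657, -0.5657, -0.5657, -0.1414).
r_{12} = q_1·c_2 = -5.6569.
u_2 = c_2 + 5.6569·q_1 = (-1.8000, -0.8000, 0.8000, -0.2000, -3.8000).
‖u_2‖ = 4.3589, so q_2 = (-0.4129, -0.1835, 0.1835, -0.0459, -0.8718).
r_{13} = q_1·c_3 = 1.4142; r_{23} = q_2·c_3 = 3.4412.
u_3 = c_3 − 1.4142·q_1 − 3.4412·q_2 = (-2.3789, -4.1684, -3.8316, -0.0421, 1.2000).
‖u_3‖ = 6.2576, so q_3 = (-0.3802, -0.6661, -0.6123, -0.0067, 0.1918).
r_{14} = q_1·c_4 = -1.5556; r_{24} = q_2·c_4 = 3.0283; r_{34} = q_3·c_4 = 1.4029.
u_4 = c_4 + 1.5556·q_1 − 3.0283·q_2 − 1.4029·q_3 = (-1.4361, 1.3703, -0.5768, 2.2684, 0.1510).
‖u_4‖ = 3.0727, so q_4 = (-0.4674, 0.4460, -0.1877, 0.7382, 0.0491).
Qᵀb = (2.8284, 1.3765, -0.4374, 2.8787).
Back-substitute: x_4 = 2.8787/3.0727 = 0.9369.
x_3 = (-0.4374 − 1.4029·0.9369)/6.2576 = -0.2799.
x_2 = (1.3765 − 3.4412·(-0.2799) − 3.0283·0.9369)/4.3589 = -0.1141.
x_1 = (2.8284 + 5.6569·(-0.1141) − 1.4142·(-0.2799) + 1.5556·0.9369)/7.0711 = 0.5708.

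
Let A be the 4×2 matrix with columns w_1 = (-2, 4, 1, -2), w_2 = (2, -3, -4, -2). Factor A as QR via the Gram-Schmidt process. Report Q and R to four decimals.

Q = [[-0.4000, 0.1509], [0.8000, -0.0922], [0.2000, -0.7043], [-0.4000, -0.6875]], R = [[5.0000, -3.2000], [0.0000, 4.7707]]

w_1 = (-2, 4, 1, -2); ‖w_1‖ = 5.0000, so e_1 = (-0.4000, 0.8000, 0.2000, -0.4000).
e_1·w_2 = (-0.4000)·2 + 0.8000·(-3) + 0.2000·(-4) + (-0.4000)·(-2) = -3.2000.
u_2 = w_2 + 3.2000·e_1 = (0.7200, -0.4400, -3.3600, -3.2800).
‖u_2‖ = 4.7707, so e_2 = (0.1509, -0.0922, -0.7043, -0.6875).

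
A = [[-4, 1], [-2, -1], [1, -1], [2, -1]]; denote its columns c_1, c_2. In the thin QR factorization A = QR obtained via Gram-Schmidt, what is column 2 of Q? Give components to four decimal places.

e_2 = (0.1155, -0.8083, -0.4619, -0.3464)

c_1 = (-4, -2, 1, 2); ‖c_1‖ = 5.0000, so e_1 = (-0.8000, -0.4000, 0.2000, 0.4000).
e_1·c_2 = (-0.8000)·1 + (-0.4000)·(-1) + 0.2000·(-1) + 0.4000·(-1) = -1.0000.
u_2 = c_2 + 1.0000·e_1 = (0.2000, -1.4000, -0.8000, -0.6000).
‖u_2‖ = 1.7321, so e_2 = (0.1155, -0.8083, -0.4619, -0.3464).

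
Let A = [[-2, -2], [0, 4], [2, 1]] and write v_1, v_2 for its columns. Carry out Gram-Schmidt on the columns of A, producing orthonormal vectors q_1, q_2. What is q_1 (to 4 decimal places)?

v_1 = (-2, 0, 2); ‖v_1‖ = 2.8284, so q_1 = (-0.7071, 0.0000, 0.7071).

q_1 = (-0.7071, 0.0000, 0.7071)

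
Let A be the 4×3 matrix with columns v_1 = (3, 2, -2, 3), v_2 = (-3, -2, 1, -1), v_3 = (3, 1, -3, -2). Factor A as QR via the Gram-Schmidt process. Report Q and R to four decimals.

Q = [[0.5883, -0.5794, 0.0415], [0.3922, -0.3862, -0.2770], [-0.3922, -0.2414, -0.8586], [0.5883, 0.6759, -0.4293]], R = [[5.0990, -3.5301, 2.1573], [0.0000, 1.5933, -2.7520], [0.0000, 0.0000, 3.2822]]

e_1 = v_1/‖v_1‖ = (3, 2, -2, 3)/5.0990 = (0.5883, 0.3922, -0.3922, 0.5883).
r_{12} = e_1·v_2 = -3.5301.
u_2 = v_2 + 3.5301·e_1 = (-0.9231, -0.6154, -0.3846, 1.0769).
‖u_2‖ = 1.5933, so e_2 = (-0.5794, -0.3862, -0.2414, 0.6759).
r_{13} = e_1·v_3 = 2.1573; r_{23} = e_2·v_3 = -2.7520.
u_3 = v_3 − 2.1573·e_1 + 2.7520·e_2 = (0.1364, -0.9091, -2.8182, -1.4091).
‖u_3‖ = 3.2822, so e_3 = (0.0415, -0.2770, -0.8586, -0.4293).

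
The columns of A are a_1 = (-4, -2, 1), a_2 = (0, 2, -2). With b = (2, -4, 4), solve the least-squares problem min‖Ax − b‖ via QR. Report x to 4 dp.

a_1 = (-4, -2, 1); ‖a_1‖ = 4.5826, so e_1 = (-0.8729, -0.4364, 0.2182).
e_1·a_2 = (-0.8729)·0 + (-0.4364)·2 + 0.2182·(-2) = -1.3093.
u_2 = a_2 + 1.3093·e_1 = (-1.1429, 1.4286, -1.7143).
‖u_2‖ = 2.5071, so e_2 = (-0.4558, 0.5698, -0.6838).
Qᵀb = (0.8729, -5.9259).
Back-substitute: x_2 = -5.9259/2.5071 = -2.3636.
x_1 = (0.8729 + 1.3093·(-2.3636))/4.5826 = -0.4848.

x = (-0.4848, -2.3636)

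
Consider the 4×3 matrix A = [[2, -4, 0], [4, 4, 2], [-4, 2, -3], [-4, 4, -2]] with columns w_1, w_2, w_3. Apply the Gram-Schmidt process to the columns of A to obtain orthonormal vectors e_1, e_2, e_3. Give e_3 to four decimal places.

e_1 = w_1/‖w_1‖ = (2, 4, -4, -4)/7.2111 = (0.2774, 0.5547, -0.5547, -0.5547).
r_{12} = e_1·w_2 = -2.2188.
u_2 = w_2 + 2.2188·e_1 = (-3.3846, 5.2308, 0.7692, 2.7692).
‖u_2‖ = 6.8613, so e_2 = (-0.4933, 0.7624, 0.1121, 0.4036).
r_{13} = e_1·w_3 = 3.8829; r_{23} = e_2·w_3 = 0.3812.
u_3 = w_3 − 3.8829·e_1 − 0.3812·e_2 = (-0.8889, -0.4444, -0.8889, 0.0000).
‖u_3‖ = 1.3333, so e_3 = (-0.6667, -0.3333, -0.6667, 0.0000).

e_3 = (-0.6667, -0.3333, -0.6667, 0.0000)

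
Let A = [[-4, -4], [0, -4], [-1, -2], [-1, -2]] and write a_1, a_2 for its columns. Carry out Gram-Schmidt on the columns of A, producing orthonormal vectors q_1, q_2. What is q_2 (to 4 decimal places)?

q_2 = (0.1054, -0.9487, -0.2108, -0.2108)

a_1 = (-4, 0, -1, -1); ‖a_1‖ = 4.2426, so q_1 = (-0.9428, 0.0000, -0.2357, -0.2357).
q_1·a_2 = (-0.9428)·(-4) + 0.0000·(-4) + (-0.2357)·(-2) + (-0.2357)·(-2) = 4.7140.
u_2 = a_2 − 4.7140·q_1 = (0.4444, -4.0000, -0.8889, -0.8889).
‖u_2‖ = 4.2164, so q_2 = (0.1054, -0.9487, -0.2108, -0.2108).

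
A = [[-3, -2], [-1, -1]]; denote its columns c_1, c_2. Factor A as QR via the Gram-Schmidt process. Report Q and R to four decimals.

c_1 = (-3, -1); ‖c_1‖ = 3.1623, so q_1 = (-0.9487, -0.3162).
q_1·c_2 = (-0.9487)·(-2) + (-0.3162)·(-1) = 2.2136.
u_2 = c_2 − 2.2136·q_1 = (0.1000, -0.3000).
‖u_2‖ = 0.3162, so q_2 = (0.3162, -0.9487).

Q = [[-0.9487, 0.3162], [-0.3162, -0.9487]], R = [[3.1623, 2.2136], [0.0000, 0.3162]]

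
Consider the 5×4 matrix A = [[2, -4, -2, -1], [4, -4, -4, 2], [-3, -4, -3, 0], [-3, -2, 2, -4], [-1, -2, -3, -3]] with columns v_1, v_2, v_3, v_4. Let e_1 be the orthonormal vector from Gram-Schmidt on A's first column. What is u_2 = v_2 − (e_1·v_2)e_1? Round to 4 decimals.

u_2 = (-3.7949, -3.5897, -4.3077, -2.3077, -2.1026)

e_1 = v_1/‖v_1‖ = (2, 4, -3, -3, -1)/6.2450 = (0.3203, 0.6405, -0.4804, -0.4804, -0.1601).
r_{12} = e_1·v_2 = -0.6405.
u_2 = v_2 + 0.6405·e_1 = (-3.7949, -3.5897, -4.3077, -2.3077, -2.1026).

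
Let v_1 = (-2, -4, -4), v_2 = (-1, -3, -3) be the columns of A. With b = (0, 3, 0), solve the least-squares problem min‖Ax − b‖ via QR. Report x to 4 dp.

x = (0.7500, -1.5000)

v_1 = (-2, -4, -4); ‖v_1‖ = 6.0000, so e_1 = (-0.3333, -0.6667, -0.6667).
e_1·v_2 = (-0.3333)·(-1) + (-0.6667)·(-3) + (-0.6667)·(-3) = 4.3333.
u_2 = v_2 − 4.3333·e_1 = (0.4444, -0.1111, -0.1111).
‖u_2‖ = 0.4714, so e_2 = (0.9428, -0.2357, -0.2357).
Qᵀb = (-2.0000, -0.7071).
Back-substitute: x_2 = -0.7071/0.4714 = -1.5000.
x_1 = (-2.0000 − 4.3333·(-1.5000))/6.0000 = 0.7500.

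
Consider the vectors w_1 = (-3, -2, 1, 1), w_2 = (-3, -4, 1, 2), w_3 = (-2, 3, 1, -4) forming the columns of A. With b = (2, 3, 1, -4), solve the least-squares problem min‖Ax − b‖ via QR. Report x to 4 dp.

x = (-2.6667, 1.4118, 1.0784)

w_1 = (-3, -2, 1, 1); ‖w_1‖ = 3.8730, so q_1 = (-0.7746, -0.5164, 0.2582, 0.2582).
q_1·w_2 = (-0.7746)·(-3) + (-0.5164)·(-4) + 0.2582·1 + 0.2582·2 = 5.1640.
u_2 = w_2 − 5.1640·q_1 = (1.0000, -1.3333, -0.3333, 0.6667).
‖u_2‖ = 1.8257, so q_2 = (0.5477, -0.7303, -0.1826, 0.3651).
q_1·w_3 = (-0.7746)·(-2) + (-0.5164)·3 + 0.2582·1 + 0.2582·(-4) = -0.7746; q_2·w_3 = 0.5477·(-2) + (-0.7303)·3 + (-0.1826)·1 + 0.3651·(-4) = -4.9295.
u_3 = w_3 + 0.7746·q_1 + 4.9295·q_2 = (0.1000, -1.0000, 0.3000, -2.0000).
‖u_3‖ = 2.2583, so q_3 = (0.0443, -0.4428, 0.1328, -0.8856).
Qᵀb = (-3.8730, -2.7386, 2.4354).
Back-substitute: x_3 = 2.4354/2.2583 = 1.0784.
x_2 = (-2.7386 + 4.9295·1.0784)/1.8257 = 1.4118.
x_1 = (-3.8730 − 5.1640·1.4118 + 0.7746·1.0784)/3.8730 = -2.6667.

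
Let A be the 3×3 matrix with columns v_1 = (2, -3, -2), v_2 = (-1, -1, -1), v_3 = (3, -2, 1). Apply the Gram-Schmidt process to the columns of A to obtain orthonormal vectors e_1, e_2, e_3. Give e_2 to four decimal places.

e_2 = (-0.8608, -0.2994, -0.4117)

v_1 = (2, -3, -2); ‖v_1‖ = 4.1231, so e_1 = (0.4851, -0.7276, -0.4851).
e_1·v_2 = 0.4851·(-1) + (-0.7276)·(-1) + (-0.4851)·(-1) = 0.7276.
u_2 = v_2 − 0.7276·e_1 = (-1.3529, -0.4706, -0.6471).
‖u_2‖ = 1.5718, so e_2 = (-0.8608, -0.2994, -0.4117).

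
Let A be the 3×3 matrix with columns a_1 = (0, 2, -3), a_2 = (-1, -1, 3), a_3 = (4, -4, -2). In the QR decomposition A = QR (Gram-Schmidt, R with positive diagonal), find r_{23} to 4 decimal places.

e_1 = a_1/‖a_1‖ = (0, 2, -3)/3.6056 = (0.0000, 0.5547, -0.8321).
r_{12} = e_1·a_2 = -3.0509.
u_2 = a_2 + 3.0509·e_1 = (-1.0000, 0.6923, 0.4615).
‖u_2‖ = 1.3009, so e_2 = (-0.7687, 0.5322, 0.3548).
r_{23} = e_2·a_3 = -5.9131.

r_{23} = -5.9131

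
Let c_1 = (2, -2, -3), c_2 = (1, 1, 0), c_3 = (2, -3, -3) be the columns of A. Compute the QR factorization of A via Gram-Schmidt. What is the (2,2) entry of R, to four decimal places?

e_1 = c_1/‖c_1‖ = (2, -2, -3)/4.1231 = (0.4851, -0.4851, -0.7276).
r_{12} = e_1·c_2 = 0.0000.
u_2 = c_2 + 0.0000·e_1 = (1.0000, 1.0000, 0.0000).
r_{22} = ‖u_2‖ = 1.4142.

r_{22} = 1.4142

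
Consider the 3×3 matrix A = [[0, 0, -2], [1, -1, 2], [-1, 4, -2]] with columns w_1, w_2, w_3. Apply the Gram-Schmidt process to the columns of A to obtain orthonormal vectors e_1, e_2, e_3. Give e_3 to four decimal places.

e_3 = (-1.0000, 0.0000, 0.0000)

e_1 = w_1/‖w_1‖ = (0, 1, -1)/1.4142 = (0.0000, 0.7071, -0.7071).
r_{12} = e_1·w_2 = -3.5355.
u_2 = w_2 + 3.5355·e_1 = (0.0000, 1.5000, 1.5000).
‖u_2‖ = 2.1213, so e_2 = (0.0000, 0.7071, 0.7071).
r_{13} = e_1·w_3 = 2.8284; r_{23} = e_2·w_3 = 0.0000.
u_3 = w_3 − 2.8284·e_1 + 0.0000·e_2 = (-2.0000, 0.0000, 0.0000).
‖u_3‖ = 2.0000, so e_3 = (-1.0000, 0.0000, 0.0000).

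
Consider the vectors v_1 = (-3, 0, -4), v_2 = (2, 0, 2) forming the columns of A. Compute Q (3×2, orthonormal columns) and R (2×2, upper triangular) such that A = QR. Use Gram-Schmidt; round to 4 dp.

v_1 = (-3, 0, -4); ‖v_1‖ = 5.0000, so q_1 = (-0.6000, 0.0000, -0.8000).
q_1·v_2 = (-0.6000)·2 + 0.0000·0 + (-0.8000)·2 = -2.8000.
u_2 = v_2 + 2.8000·q_1 = (0.3200, 0.0000, -0.2400).
‖u_2‖ = 0.4000, so q_2 = (0.8000, 0.0000, -0.6000).

Q = [[-0.6000, 0.8000], [0.0000, 0.0000], [-0.8000, -0.6000]], R = [[5.0000, -2.8000], [0.0000, 0.4000]]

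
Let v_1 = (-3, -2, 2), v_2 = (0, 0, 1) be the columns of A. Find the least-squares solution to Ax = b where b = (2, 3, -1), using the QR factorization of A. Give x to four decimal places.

x = (-0.9231, 0.8462)

e_1 = v_1/‖v_1‖ = (-3, -2, 2)/4.1231 = (-0.7276, -0.4851, 0.4851).
r_{12} = e_1·v_2 = 0.4851.
u_2 = v_2 − 0.4851·e_1 = (0.3529, 0.2353, 0.7647).
‖u_2‖ = 0.8745, so e_2 = (0.4036, 0.2691, 0.8745).
Qᵀb = (-3.3955, 0.7399).
Back-substitute: x_2 = 0.7399/0.8745 = 0.8462.
x_1 = (-3.3955 − 0.4851·0.8462)/4.1231 = -0.9231.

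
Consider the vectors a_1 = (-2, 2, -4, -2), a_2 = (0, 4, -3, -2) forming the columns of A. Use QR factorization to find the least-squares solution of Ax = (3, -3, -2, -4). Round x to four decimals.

q_1 = a_1/‖a_1‖ = (-2, 2, -4, -2)/5.2915 = (-0.3780, 0.3780, -0.7559, -0.3780).
r_{12} = q_1·a_2 = 4.5356.
u_2 = a_2 − 4.5356·q_1 = (1.7143, 2.2857, 0.4286, -0.2857).
‖u_2‖ = 2.9032, so q_2 = (0.5905, 0.7873, 0.1476, -0.0984).
Qᵀb = (0.7559, -0.4921).
Back-substitute: x_2 = -0.4921/2.9032 = -0.1695.
x_1 = (0.7559 − 4.5356·(-0.1695))/5.2915 = 0.2881.

x = (0.2881, -0.1695)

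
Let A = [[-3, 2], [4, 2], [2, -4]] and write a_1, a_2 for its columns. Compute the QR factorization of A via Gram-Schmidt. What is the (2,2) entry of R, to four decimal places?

q_1 = a_1/‖a_1‖ = (-3, 4, 2)/5.3852 = (-0.5571, 0.7428, 0.3714).
r_{12} = q_1·a_2 = -1.1142.
u_2 = a_2 + 1.1142·q_1 = (1.3793, 2.8276, -3.5862).
r_{22} = ‖u_2‖ = 4.7706.

r_{22} = 4.7706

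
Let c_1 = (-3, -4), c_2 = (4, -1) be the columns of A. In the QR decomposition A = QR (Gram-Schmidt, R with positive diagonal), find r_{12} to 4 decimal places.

r_{12} = -1.6000

q_1 = c_1/‖c_1‖ = (-3, -4)/5.0000 = (-0.6000, -0.8000).
r_{12} = q_1·c_2 = -1.6000.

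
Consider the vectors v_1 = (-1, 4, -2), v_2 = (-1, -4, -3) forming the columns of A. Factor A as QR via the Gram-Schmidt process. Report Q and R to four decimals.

Q = [[-0.2182, -0.3036], [0.8729, -0.4857], [-0.4364, -0.8197]], R = [[4.5826, -1.9640], [0.0000, 4.7056]]

v_1 = (-1, 4, -2); ‖v_1‖ = 4.5826, so e_1 = (-0.2182, 0.8729, -0.4364).
e_1·v_2 = (-0.2182)·(-1) + 0.8729·(-4) + (-0.4364)·(-3) = -1.9640.
u_2 = v_2 + 1.9640·e_1 = (-1.4286, -2.2857, -3.8571).
‖u_2‖ = 4.7056, so e_2 = (-0.3036, -0.4857, -0.8197).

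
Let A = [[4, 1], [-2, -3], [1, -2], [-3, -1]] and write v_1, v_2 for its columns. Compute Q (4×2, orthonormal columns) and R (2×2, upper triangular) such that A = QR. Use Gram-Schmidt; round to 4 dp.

e_1 = v_1/‖v_1‖ = (4, -2, 1, -3)/5.4772 = (0.7303, -0.3651, 0.1826, -0.5477).
r_{12} = e_1·v_2 = 2.0083.
u_2 = v_2 − 2.0083·e_1 = (-0.4667, -2.2667, -2.3667, 0.1000).
‖u_2‖ = 3.3116, so e_2 = (-0.1409, -0.6845, -0.7147, 0.0302).

Q = [[0.7303, -0.1409], [-0.3651, -0.6845], [0.1826, -0.7147], [-0.5477, 0.0302]], R = [[5.4772, 2.0083], [0.0000, 3.3116]]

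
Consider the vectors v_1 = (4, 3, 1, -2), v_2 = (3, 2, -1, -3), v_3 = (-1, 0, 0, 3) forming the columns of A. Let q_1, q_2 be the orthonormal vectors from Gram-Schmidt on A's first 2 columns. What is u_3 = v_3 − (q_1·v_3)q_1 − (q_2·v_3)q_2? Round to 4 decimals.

v_1 = (4, 3, 1, -2); ‖v_1‖ = 5.4772, so q_1 = (0.7303, 0.5477, 0.1826, -0.3651).
q_1·v_2 = 0.7303·3 + 0.5477·2 + 0.1826·(-1) + (-0.3651)·(-3) = 4.1992.
u_2 = v_2 − 4.1992·q_1 = (-0.0667, -0.3000, -1.7667, -1.4667).
‖u_2‖ = 2.3166, so q_2 = (-0.0288, -0.1295, -0.7626, -0.6331).
q_1·v_3 = 0.7303·(-1) + 0.5477·0 + 0.1826·0 + (-0.3651)·3 = -1.8257; q_2·v_3 = (-0.0288)·(-1) + (-0.1295)·0 + (-0.7626)·0 + (-0.6331)·3 = -1.8706.
u_3 = v_3 + 1.8257·q_1 + 1.8706·q_2 = (0.2795, 0.7578, -1.0932, 1.1491).

u_3 = (0.2795, 0.7578, -1.0932, 1.1491)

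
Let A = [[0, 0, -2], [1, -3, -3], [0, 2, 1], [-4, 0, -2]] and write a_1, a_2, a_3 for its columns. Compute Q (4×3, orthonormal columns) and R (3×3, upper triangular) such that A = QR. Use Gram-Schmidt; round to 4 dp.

Q = [[0.0000, 0.0000, -0.8764], [0.2425, -0.7996, -0.2646], [0.0000, 0.5664, -0.3969], [-0.9701, -0.1999, -0.0661]], R = [[4.1231, -0.7276, 1.2127], [0.0000, 3.5314, 3.3648], [0.0000, 0.0000, 2.2820]]

q_1 = a_1/‖a_1‖ = (0, 1, 0, -4)/4.1231 = (0.0000, 0.2425, 0.0000, -0.9701).
r_{12} = q_1·a_2 = -0.7276.
u_2 = a_2 + 0.7276·q_1 = (0.0000, -2.8235, 2.0000, -0.7059).
‖u_2‖ = 3.5314, so q_2 = (0.0000, -0.7996, 0.5664, -0.1999).
r_{13} = q_1·a_3 = 1.2127; r_{23} = q_2·a_3 = 3.3648.
u_3 = a_3 − 1.2127·q_1 − 3.3648·q_2 = (-2.0000, -0.6038, -0.9057, -0.1509).
‖u_3‖ = 2.2820, so q_3 = (-0.8764, -0.2646, -0.3969, -0.0661).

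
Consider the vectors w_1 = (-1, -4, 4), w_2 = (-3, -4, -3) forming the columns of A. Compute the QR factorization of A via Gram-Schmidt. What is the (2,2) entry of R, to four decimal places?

r_{22} = 5.7022

w_1 = (-1, -4, 4); ‖w_1‖ = 5.7446, so e_1 = (-0.1741, -0.6963, 0.6963).
e_1·w_2 = (-0.1741)·(-3) + (-0.6963)·(-4) + 0.6963·(-3) = 1.2185.
u_2 = w_2 − 1.2185·e_1 = (-2.7879, -3.1515, -3.8485).
r_{22} = ‖u_2‖ = 5.7022.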